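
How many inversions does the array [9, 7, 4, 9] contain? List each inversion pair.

Finding inversions in [9, 7, 4, 9]:

(0, 1): arr[0]=9 > arr[1]=7
(0, 2): arr[0]=9 > arr[2]=4
(1, 2): arr[1]=7 > arr[2]=4

Total inversions: 3

The array has 3 inversion(s): (0,1), (0,2), (1,2). Each pair (i,j) satisfies i < j and arr[i] > arr[j].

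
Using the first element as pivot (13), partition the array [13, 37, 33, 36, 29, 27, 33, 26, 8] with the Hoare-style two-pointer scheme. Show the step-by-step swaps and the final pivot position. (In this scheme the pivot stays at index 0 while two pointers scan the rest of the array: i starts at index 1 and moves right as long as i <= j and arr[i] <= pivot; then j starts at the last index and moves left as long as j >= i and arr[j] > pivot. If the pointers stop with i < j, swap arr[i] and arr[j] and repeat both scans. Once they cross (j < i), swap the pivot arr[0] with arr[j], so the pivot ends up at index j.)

Hoare-style two-pointer partition with pivot = 13:

Initial array: [13, 37, 33, 36, 29, 27, 33, 26, 8]

Pointers start at i = 1, j = 8.
i stops at index 1 (arr[1]=37 > 13), j stops at index 8 (arr[8]=8 <= 13): swap arr[1] and arr[8], array becomes [13, 8, 33, 36, 29, 27, 33, 26, 37]
i ends at 2, j ends at 1: the pointers have crossed (j < i), so scanning stops.

Swap pivot arr[0] with arr[1] to place pivot at position 1: [8, 13, 33, 36, 29, 27, 33, 26, 37]
Pivot position: 1

After partitioning with pivot 13, the array becomes [8, 13, 33, 36, 29, 27, 33, 26, 37]. The pivot is placed at index 1. All elements to the left of the pivot are <= 13, and all elements to the right are > 13.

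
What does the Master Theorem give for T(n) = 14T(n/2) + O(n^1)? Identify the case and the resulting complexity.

Master Theorem for T(n) = 14T(n/2) + O(n^1):

a = 14, b = 2, c = 1
log_b(a) = log_2(14) = 3.8074

Case 1: c = 1 < log_2(14) = 3.8074
T(n) = O(n^(log_2 14))

For T(n) = 14T(n/2) + O(n^1): log_2(14) = 3.8074. This is Case 1 of the Master Theorem (c < log_b(a), work dominated by leaves), giving O(n^(log_2 14)).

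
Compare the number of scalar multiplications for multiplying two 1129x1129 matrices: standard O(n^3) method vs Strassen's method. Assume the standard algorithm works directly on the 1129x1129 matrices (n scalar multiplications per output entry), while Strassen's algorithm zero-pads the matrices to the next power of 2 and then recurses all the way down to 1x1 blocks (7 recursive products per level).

Matrix multiplication for 1129x1129 matrices:

Strassen's algorithm requires power-of-2 dimensions. Pad 1129x1129 to 2048x2048 (next power of 2).

Standard algorithm: 1129^3 = 1439069689 multiplications
Strassen's algorithm: 7^(log2(2048)) = 7^11 = 1977326743 multiplications
Difference: 1439069689 - 1977326743 = -538257054 (Strassen uses MORE here due to padding overhead — for small or just-over-power-of-2 n, padding can outweigh the per-level savings)

Standard: 1439069689 multiplications (1129^3). Strassen: 1977326743 multiplications (7^11, after padding to 2048x2048). Strassen reduces 8 recursive multiplications to 7 at each level.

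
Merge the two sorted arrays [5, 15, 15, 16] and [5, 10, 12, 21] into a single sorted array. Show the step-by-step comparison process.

Merging process:

Compare 5 vs 5: take 5 from left. Merged: [5]
Compare 15 vs 5: take 5 from right. Merged: [5, 5]
Compare 15 vs 10: take 10 from right. Merged: [5, 5, 10]
Compare 15 vs 12: take 12 from right. Merged: [5, 5, 10, 12]
Compare 15 vs 21: take 15 from left. Merged: [5, 5, 10, 12, 15]
Compare 15 vs 21: take 15 from left. Merged: [5, 5, 10, 12, 15, 15]
Compare 16 vs 21: take 16 from left. Merged: [5, 5, 10, 12, 15, 15, 16]
Append remaining from right: [21]. Merged: [5, 5, 10, 12, 15, 15, 16, 21]

Final merged array: [5, 5, 10, 12, 15, 15, 16, 21]
Total comparisons: 7

The merged array is [5, 5, 10, 12, 15, 15, 16, 21], requiring 7 comparisons. The merge step runs in O(n) time where n is the total number of elements.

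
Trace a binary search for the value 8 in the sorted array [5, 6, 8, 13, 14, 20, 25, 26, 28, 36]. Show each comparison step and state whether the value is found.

Binary search for 8 in [5, 6, 8, 13, 14, 20, 25, 26, 28, 36]:

lo=0, hi=9, mid=4, arr[mid]=14 -> 14 > 8, search left half
lo=0, hi=3, mid=1, arr[mid]=6 -> 6 < 8, search right half
lo=2, hi=3, mid=2, arr[mid]=8 -> Found target at index 2!

Binary search finds 8 at index 2 after 3 comparisons. The search repeatedly halves the search space by comparing with the middle element.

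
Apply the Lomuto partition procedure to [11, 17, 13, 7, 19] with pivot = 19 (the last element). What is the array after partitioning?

Lomuto partition with pivot = 19:

Initial array: [11, 17, 13, 7, 19]

arr[0]=11 <= 19: swap with position 0, array becomes [11, 17, 13, 7, 19]
arr[1]=17 <= 19: swap with position 1, array becomes [11, 17, 13, 7, 19]
arr[2]=13 <= 19: swap with position 2, array becomes [11, 17, 13, 7, 19]
arr[3]=7 <= 19: swap with position 3, array becomes [11, 17, 13, 7, 19]

Place pivot at position 4: [11, 17, 13, 7, 19]
Pivot position: 4

After partitioning with pivot 19, the array becomes [11, 17, 13, 7, 19]. The pivot is placed at index 4. All elements to the left of the pivot are <= 19, and all elements to the right are > 19.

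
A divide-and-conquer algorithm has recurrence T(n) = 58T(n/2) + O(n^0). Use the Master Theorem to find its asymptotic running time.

Master Theorem for T(n) = 58T(n/2) + O(n^0):

a = 58, b = 2, c = 0
log_b(a) = log_2(58) = 5.8580

Case 1: c = 0 < log_2(58) = 5.8580
T(n) = O(n^(log_2 58))

For T(n) = 58T(n/2) + O(n^0): log_2(58) = 5.8580. This is Case 1 of the Master Theorem (c < log_b(a), work dominated by leaves), giving O(n^(log_2 58)).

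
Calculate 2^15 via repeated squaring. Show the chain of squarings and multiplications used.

Computing 2^15 by squaring (build up from 2^1; each line after the first costs one multiplication):

2^1 = 2
2^2 = (2^1)^2 = 2^2 = 4
2^3 = 2 * 2^2 = 2 * 4 = 8
2^6 = (2^3)^2 = 8^2 = 64
2^7 = 2 * 2^6 = 2 * 64 = 128
2^14 = (2^7)^2 = 128^2 = 16384
2^15 = 2 * 2^14 = 2 * 16384 = 32768

Result: 32768
Multiplications needed: 6 (6 lines after 2^1)

2^15 = 32768. Using exponentiation by squaring, this requires 6 multiplications. The key idea: if the exponent is even, square the half-power; if odd, multiply by the base once.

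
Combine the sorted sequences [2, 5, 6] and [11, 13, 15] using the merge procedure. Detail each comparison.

Merging process:

Compare 2 vs 11: take 2 from left. Merged: [2]
Compare 5 vs 11: take 5 from left. Merged: [2, 5]
Compare 6 vs 11: take 6 from left. Merged: [2, 5, 6]
Append remaining from right: [11, 13, 15]. Merged: [2, 5, 6, 11, 13, 15]

Final merged array: [2, 5, 6, 11, 13, 15]
Total comparisons: 3

The merged array is [2, 5, 6, 11, 13, 15], requiring 3 comparisons. The merge step runs in O(n) time where n is the total number of elements.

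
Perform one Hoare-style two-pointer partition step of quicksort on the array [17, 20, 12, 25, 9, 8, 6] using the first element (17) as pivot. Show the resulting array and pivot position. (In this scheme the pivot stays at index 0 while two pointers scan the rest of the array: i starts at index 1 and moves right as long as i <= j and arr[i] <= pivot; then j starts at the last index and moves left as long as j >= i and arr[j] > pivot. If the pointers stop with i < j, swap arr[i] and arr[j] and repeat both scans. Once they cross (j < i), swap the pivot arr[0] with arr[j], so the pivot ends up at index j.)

Hoare-style two-pointer partition with pivot = 17:

Initial array: [17, 20, 12, 25, 9, 8, 6]

Pointers start at i = 1, j = 6.
i stops at index 1 (arr[1]=20 > 17), j stops at index 6 (arr[6]=6 <= 17): swap arr[1] and arr[6], array becomes [17, 6, 12, 25, 9, 8, 20]
i stops at index 3 (arr[3]=25 > 17), j stops at index 5 (arr[5]=8 <= 17): swap arr[3] and arr[5], array becomes [17, 6, 12, 8, 9, 25, 20]
i ends at 5, j ends at 4: the pointers have crossed (j < i), so scanning stops.

Swap pivot arr[0] with arr[4] to place pivot at position 4: [9, 6, 12, 8, 17, 25, 20]
Pivot position: 4

After partitioning with pivot 17, the array becomes [9, 6, 12, 8, 17, 25, 20]. The pivot is placed at index 4. All elements to the left of the pivot are <= 17, and all elements to the right are > 17.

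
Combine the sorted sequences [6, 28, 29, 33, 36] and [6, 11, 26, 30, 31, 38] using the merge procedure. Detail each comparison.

Merging process:

Compare 6 vs 6: take 6 from left. Merged: [6]
Compare 28 vs 6: take 6 from right. Merged: [6, 6]
Compare 28 vs 11: take 11 from right. Merged: [6, 6, 11]
Compare 28 vs 26: take 26 from right. Merged: [6, 6, 11, 26]
Compare 28 vs 30: take 28 from left. Merged: [6, 6, 11, 26, 28]
Compare 29 vs 30: take 29 from left. Merged: [6, 6, 11, 26, 28, 29]
Compare 33 vs 30: take 30 from right. Merged: [6, 6, 11, 26, 28, 29, 30]
Compare 33 vs 31: take 31 from right. Merged: [6, 6, 11, 26, 28, 29, 30, 31]
Compare 33 vs 38: take 33 from left. Merged: [6, 6, 11, 26, 28, 29, 30, 31, 33]
Compare 36 vs 38: take 36 from left. Merged: [6, 6, 11, 26, 28, 29, 30, 31, 33, 36]
Append remaining from right: [38]. Merged: [6, 6, 11, 26, 28, 29, 30, 31, 33, 36, 38]

Final merged array: [6, 6, 11, 26, 28, 29, 30, 31, 33, 36, 38]
Total comparisons: 10

The merged array is [6, 6, 11, 26, 28, 29, 30, 31, 33, 36, 38], requiring 10 comparisons. The merge step runs in O(n) time where n is the total number of elements.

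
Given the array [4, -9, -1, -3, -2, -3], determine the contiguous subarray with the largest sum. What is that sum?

Using Kadane's algorithm on [4, -9, -1, -3, -2, -3]:

Scanning through the array:
Position 1 (value -9): max_ending_here = -5, max_so_far = 4
Position 2 (value -1): max_ending_here = -1, max_so_far = 4
Position 3 (value -3): max_ending_here = -3, max_so_far = 4
Position 4 (value -2): max_ending_here = -2, max_so_far = 4
Position 5 (value -3): max_ending_here = -3, max_so_far = 4

Maximum subarray: [4]
Maximum sum: 4

The maximum subarray is [4] with sum 4. This subarray runs from index 0 to index 0.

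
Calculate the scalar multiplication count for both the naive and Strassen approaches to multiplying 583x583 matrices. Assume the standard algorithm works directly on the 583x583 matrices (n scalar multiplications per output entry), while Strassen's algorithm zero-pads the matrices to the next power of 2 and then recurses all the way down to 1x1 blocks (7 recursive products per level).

Matrix multiplication for 583x583 matrices:

Strassen's algorithm requires power-of-2 dimensions. Pad 583x583 to 1024x1024 (next power of 2).

Standard algorithm: 583^3 = 198155287 multiplications
Strassen's algorithm: 7^(log2(1024)) = 7^10 = 282475249 multiplications
Difference: 198155287 - 282475249 = -84319962 (Strassen uses MORE here due to padding overhead — for small or just-over-power-of-2 n, padding can outweigh the per-level savings)

Standard: 198155287 multiplications (583^3). Strassen: 282475249 multiplications (7^10, after padding to 1024x1024). Strassen reduces 8 recursive multiplications to 7 at each level.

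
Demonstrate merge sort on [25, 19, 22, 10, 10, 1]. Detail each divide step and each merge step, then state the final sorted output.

Merge sort trace:

Split: [25, 19, 22, 10, 10, 1] -> [25, 19, 22] and [10, 10, 1]
  Split: [25, 19, 22] -> [25] and [19, 22]
    Split: [19, 22] -> [19] and [22]
    Merge: [19] + [22] -> [19, 22]
  Merge: [25] + [19, 22] -> [19, 22, 25]
  Split: [10, 10, 1] -> [10] and [10, 1]
    Split: [10, 1] -> [10] and [1]
    Merge: [10] + [1] -> [1, 10]
  Merge: [10] + [1, 10] -> [1, 10, 10]
Merge: [19, 22, 25] + [1, 10, 10] -> [1, 10, 10, 19, 22, 25]

Final sorted array: [1, 10, 10, 19, 22, 25]

The merge sort proceeds by recursively splitting the array and merging sorted halves.
After all merges, the sorted array is [1, 10, 10, 19, 22, 25].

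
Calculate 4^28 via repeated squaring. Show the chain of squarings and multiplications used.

Computing 4^28 by squaring (build up from 4^1; each line after the first costs one multiplication):

4^1 = 4
4^2 = (4^1)^2 = 4^2 = 16
4^3 = 4 * 4^2 = 4 * 16 = 64
4^6 = (4^3)^2 = 64^2 = 4096
4^7 = 4 * 4^6 = 4 * 4096 = 16384
4^14 = (4^7)^2 = 16384^2 = 268435456
4^28 = (4^14)^2 = 268435456^2 = 72057594037927936

Result: 72057594037927936
Multiplications needed: 6 (6 lines after 4^1)

4^28 = 72057594037927936. Using exponentiation by squaring, this requires 6 multiplications. The key idea: if the exponent is even, square the half-power; if odd, multiply by the base once.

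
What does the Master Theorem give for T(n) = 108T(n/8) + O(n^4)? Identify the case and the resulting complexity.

Master Theorem for T(n) = 108T(n/8) + O(n^4):

a = 108, b = 8, c = 4
log_b(a) = log_8(108) = 2.2516

Case 3: c = 4 > log_8(108) = 2.2516
T(n) = O(n^4) = O(n^4)

For T(n) = 108T(n/8) + O(n^4): log_8(108) = 2.2516. This is Case 3 of the Master Theorem (c > log_b(a), work dominated by root), giving O(n^4).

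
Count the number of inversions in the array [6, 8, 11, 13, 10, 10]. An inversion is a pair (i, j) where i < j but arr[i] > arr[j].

Finding inversions in [6, 8, 11, 13, 10, 10]:

(2, 4): arr[2]=11 > arr[4]=10
(2, 5): arr[2]=11 > arr[5]=10
(3, 4): arr[3]=13 > arr[4]=10
(3, 5): arr[3]=13 > arr[5]=10

Total inversions: 4

The array has 4 inversion(s): (2,4), (2,5), (3,4), (3,5). Each pair (i,j) satisfies i < j and arr[i] > arr[j].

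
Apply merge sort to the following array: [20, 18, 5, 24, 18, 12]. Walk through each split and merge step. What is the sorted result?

Merge sort trace:

Split: [20, 18, 5, 24, 18, 12] -> [20, 18, 5] and [24, 18, 12]
  Split: [20, 18, 5] -> [20] and [18, 5]
    Split: [18, 5] -> [18] and [5]
    Merge: [18] + [5] -> [5, 18]
  Merge: [20] + [5, 18] -> [5, 18, 20]
  Split: [24, 18, 12] -> [24] and [18, 12]
    Split: [18, 12] -> [18] and [12]
    Merge: [18] + [12] -> [12, 18]
  Merge: [24] + [12, 18] -> [12, 18, 24]
Merge: [5, 18, 20] + [12, 18, 24] -> [5, 12, 18, 18, 20, 24]

Final sorted array: [5, 12, 18, 18, 20, 24]

The merge sort proceeds by recursively splitting the array and merging sorted halves.
After all merges, the sorted array is [5, 12, 18, 18, 20, 24].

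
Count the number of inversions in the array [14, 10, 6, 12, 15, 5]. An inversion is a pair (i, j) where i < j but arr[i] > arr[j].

Finding inversions in [14, 10, 6, 12, 15, 5]:

(0, 1): arr[0]=14 > arr[1]=10
(0, 2): arr[0]=14 > arr[2]=6
(0, 3): arr[0]=14 > arr[3]=12
(0, 5): arr[0]=14 > arr[5]=5
(1, 2): arr[1]=10 > arr[2]=6
(1, 5): arr[1]=10 > arr[5]=5
(2, 5): arr[2]=6 > arr[5]=5
(3, 5): arr[3]=12 > arr[5]=5
(4, 5): arr[4]=15 > arr[5]=5

Total inversions: 9

The array has 9 inversion(s): (0,1), (0,2), (0,3), (0,5), (1,2), (1,5), (2,5), (3,5), (4,5). Each pair (i,j) satisfies i < j and arr[i] > arr[j].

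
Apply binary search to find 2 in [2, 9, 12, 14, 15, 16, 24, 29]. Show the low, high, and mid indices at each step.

Binary search for 2 in [2, 9, 12, 14, 15, 16, 24, 29]:

lo=0, hi=7, mid=3, arr[mid]=14 -> 14 > 2, search left half
lo=0, hi=2, mid=1, arr[mid]=9 -> 9 > 2, search left half
lo=0, hi=0, mid=0, arr[mid]=2 -> Found target at index 0!

Binary search finds 2 at index 0 after 3 comparisons. The search repeatedly halves the search space by comparing with the middle element.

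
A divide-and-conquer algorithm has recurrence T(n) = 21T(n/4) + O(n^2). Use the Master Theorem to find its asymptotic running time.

Master Theorem for T(n) = 21T(n/4) + O(n^2):

a = 21, b = 4, c = 2
log_b(a) = log_4(21) = 2.1962

Case 1: c = 2 < log_4(21) = 2.1962
T(n) = O(n^(log_4 21))

For T(n) = 21T(n/4) + O(n^2): log_4(21) = 2.1962. This is Case 1 of the Master Theorem (c < log_b(a), work dominated by leaves), giving O(n^(log_4 21)).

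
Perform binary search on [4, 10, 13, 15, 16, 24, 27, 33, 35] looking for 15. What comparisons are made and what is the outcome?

Binary search for 15 in [4, 10, 13, 15, 16, 24, 27, 33, 35]:

lo=0, hi=8, mid=4, arr[mid]=16 -> 16 > 15, search left half
lo=0, hi=3, mid=1, arr[mid]=10 -> 10 < 15, search right half
lo=2, hi=3, mid=2, arr[mid]=13 -> 13 < 15, search right half
lo=3, hi=3, mid=3, arr[mid]=15 -> Found target at index 3!

Binary search finds 15 at index 3 after 4 comparisons. The search repeatedly halves the search space by comparing with the middle element.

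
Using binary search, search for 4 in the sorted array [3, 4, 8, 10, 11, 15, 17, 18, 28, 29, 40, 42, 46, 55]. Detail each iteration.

Binary search for 4 in [3, 4, 8, 10, 11, 15, 17, 18, 28, 29, 40, 42, 46, 55]:

lo=0, hi=13, mid=6, arr[mid]=17 -> 17 > 4, search left half
lo=0, hi=5, mid=2, arr[mid]=8 -> 8 > 4, search left half
lo=0, hi=1, mid=0, arr[mid]=3 -> 3 < 4, search right half
lo=1, hi=1, mid=1, arr[mid]=4 -> Found target at index 1!

Binary search finds 4 at index 1 after 4 comparisons. The search repeatedly halves the search space by comparing with the middle element.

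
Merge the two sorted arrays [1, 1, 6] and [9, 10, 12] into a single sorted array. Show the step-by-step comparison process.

Merging process:

Compare 1 vs 9: take 1 from left. Merged: [1]
Compare 1 vs 9: take 1 from left. Merged: [1, 1]
Compare 6 vs 9: take 6 from left. Merged: [1, 1, 6]
Append remaining from right: [9, 10, 12]. Merged: [1, 1, 6, 9, 10, 12]

Final merged array: [1, 1, 6, 9, 10, 12]
Total comparisons: 3

The merged array is [1, 1, 6, 9, 10, 12], requiring 3 comparisons. The merge step runs in O(n) time where n is the total number of elements.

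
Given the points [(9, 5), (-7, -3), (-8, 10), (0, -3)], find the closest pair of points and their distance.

Computing all pairwise distances among 4 points:

d((9, 5), (-7, -3)) = 17.8885
d((9, 5), (-8, 10)) = 17.72
d((9, 5), (0, -3)) = 12.0416
d((-7, -3), (-8, 10)) = 13.0384
d((-7, -3), (0, -3)) = 7.0 <-- minimum
d((-8, 10), (0, -3)) = 15.2643

Closest pair: (-7, -3) and (0, -3) with distance 7.0

The closest pair is (-7, -3) and (0, -3) with Euclidean distance 7.0. For 4 points, brute-force pairwise comparison is shown above. For large n, the divide-and-conquer algorithm (sort by x, recurse on halves, check the dividing strip) achieves O(n log n).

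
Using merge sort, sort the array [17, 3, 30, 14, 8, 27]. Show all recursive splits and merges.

Merge sort trace:

Split: [17, 3, 30, 14, 8, 27] -> [17, 3, 30] and [14, 8, 27]
  Split: [17, 3, 30] -> [17] and [3, 30]
    Split: [3, 30] -> [3] and [30]
    Merge: [3] + [30] -> [3, 30]
  Merge: [17] + [3, 30] -> [3, 17, 30]
  Split: [14, 8, 27] -> [14] and [8, 27]
    Split: [8, 27] -> [8] and [27]
    Merge: [8] + [27] -> [8, 27]
  Merge: [14] + [8, 27] -> [8, 14, 27]
Merge: [3, 17, 30] + [8, 14, 27] -> [3, 8, 14, 17, 27, 30]

Final sorted array: [3, 8, 14, 17, 27, 30]

The merge sort proceeds by recursively splitting the array and merging sorted halves.
After all merges, the sorted array is [3, 8, 14, 17, 27, 30].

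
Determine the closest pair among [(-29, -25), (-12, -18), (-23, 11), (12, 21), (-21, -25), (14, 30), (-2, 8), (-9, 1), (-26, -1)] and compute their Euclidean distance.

Computing all pairwise distances among 9 points:

d((-29, -25), (-12, -18)) = 18.3848
d((-29, -25), (-23, 11)) = 36.4966
d((-29, -25), (12, 21)) = 61.6198
d((-29, -25), (-21, -25)) = 8.0 <-- minimum
d((-29, -25), (14, 30)) = 69.814
d((-29, -25), (-2, 8)) = 42.638
d((-29, -25), (-9, 1)) = 32.8024
d((-29, -25), (-26, -1)) = 24.1868
d((-12, -18), (-23, 11)) = 31.0161
d((-12, -18), (12, 21)) = 45.793
d((-12, -18), (-21, -25)) = 11.4018
d((-12, -18), (14, 30)) = 54.5894
d((-12, -18), (-2, 8)) = 27.8568
d((-12, -18), (-9, 1)) = 19.2354
d((-12, -18), (-26, -1)) = 22.0227
d((-23, 11), (12, 21)) = 36.4005
d((-23, 11), (-21, -25)) = 36.0555
d((-23, 11), (14, 30)) = 41.5933
d((-23, 11), (-2, 8)) = 21.2132
d((-23, 11), (-9, 1)) = 17.2047
d((-23, 11), (-26, -1)) = 12.3693
d((12, 21), (-21, -25)) = 56.6127
d((12, 21), (14, 30)) = 9.2195
d((12, 21), (-2, 8)) = 19.105
d((12, 21), (-9, 1)) = 29.0
d((12, 21), (-26, -1)) = 43.909
d((-21, -25), (14, 30)) = 65.192
d((-21, -25), (-2, 8)) = 38.0789
d((-21, -25), (-9, 1)) = 28.6356
d((-21, -25), (-26, -1)) = 24.5153
d((14, 30), (-2, 8)) = 27.2029
d((14, 30), (-9, 1)) = 37.0135
d((14, 30), (-26, -1)) = 50.6063
d((-2, 8), (-9, 1)) = 9.8995
d((-2, 8), (-26, -1)) = 25.632
d((-9, 1), (-26, -1)) = 17.1172

Closest pair: (-29, -25) and (-21, -25) with distance 8.0

The closest pair is (-29, -25) and (-21, -25) with Euclidean distance 8.0. For 9 points, brute-force pairwise comparison is shown above. For large n, the divide-and-conquer algorithm (sort by x, recurse on halves, check the dividing strip) achieves O(n log n).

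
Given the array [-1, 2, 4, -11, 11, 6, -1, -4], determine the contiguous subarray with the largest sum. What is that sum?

Using Kadane's algorithm on [-1, 2, 4, -11, 11, 6, -1, -4]:

Scanning through the array:
Position 1 (value 2): max_ending_here = 2, max_so_far = 2
Position 2 (value 4): max_ending_here = 6, max_so_far = 6
Position 3 (value -11): max_ending_here = -5, max_so_far = 6
Position 4 (value 11): max_ending_here = 11, max_so_far = 11
Position 5 (value 6): max_ending_here = 17, max_so_far = 17
Position 6 (value -1): max_ending_here = 16, max_so_far = 17
Position 7 (value -4): max_ending_here = 12, max_so_far = 17

Maximum subarray: [11, 6]
Maximum sum: 17

The maximum subarray is [11, 6] with sum 17. This subarray runs from index 4 to index 5.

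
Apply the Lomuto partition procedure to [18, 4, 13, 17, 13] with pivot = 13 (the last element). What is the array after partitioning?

Lomuto partition with pivot = 13:

Initial array: [18, 4, 13, 17, 13]

arr[0]=18 > 13: no swap
arr[1]=4 <= 13: swap with position 0, array becomes [4, 18, 13, 17, 13]
arr[2]=13 <= 13: swap with position 1, array becomes [4, 13, 18, 17, 13]
arr[3]=17 > 13: no swap

Place pivot at position 2: [4, 13, 13, 17, 18]
Pivot position: 2

After partitioning with pivot 13, the array becomes [4, 13, 13, 17, 18]. The pivot is placed at index 2. All elements to the left of the pivot are <= 13, and all elements to the right are > 13.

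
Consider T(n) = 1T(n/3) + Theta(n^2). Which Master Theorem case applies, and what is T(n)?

Master Theorem for T(n) = 1T(n/3) + O(n^2):

a = 1, b = 3, c = 2
log_b(a) = log_3(1) = 0.0000

Case 3: c = 2 > log_3(1) = 0.0000
T(n) = O(n^2) = O(n^2)

For T(n) = 1T(n/3) + O(n^2): log_3(1) = 0.0000. This is Case 3 of the Master Theorem (c > log_b(a), work dominated by root), giving O(n^2).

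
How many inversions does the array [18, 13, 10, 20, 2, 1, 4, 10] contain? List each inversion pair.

Finding inversions in [18, 13, 10, 20, 2, 1, 4, 10]:

(0, 1): arr[0]=18 > arr[1]=13
(0, 2): arr[0]=18 > arr[2]=10
(0, 4): arr[0]=18 > arr[4]=2
(0, 5): arr[0]=18 > arr[5]=1
(0, 6): arr[0]=18 > arr[6]=4
(0, 7): arr[0]=18 > arr[7]=10
(1, 2): arr[1]=13 > arr[2]=10
(1, 4): arr[1]=13 > arr[4]=2
(1, 5): arr[1]=13 > arr[5]=1
(1, 6): arr[1]=13 > arr[6]=4
(1, 7): arr[1]=13 > arr[7]=10
(2, 4): arr[2]=10 > arr[4]=2
(2, 5): arr[2]=10 > arr[5]=1
(2, 6): arr[2]=10 > arr[6]=4
(3, 4): arr[3]=20 > arr[4]=2
(3, 5): arr[3]=20 > arr[5]=1
(3, 6): arr[3]=20 > arr[6]=4
(3, 7): arr[3]=20 > arr[7]=10
(4, 5): arr[4]=2 > arr[5]=1

Total inversions: 19

The array has 19 inversion(s): (0,1), (0,2), (0,4), (0,5), (0,6), (0,7), (1,2), (1,4), (1,5), (1,6), (1,7), (2,4), (2,5), (2,6), (3,4), (3,5), (3,6), (3,7), (4,5). Each pair (i,j) satisfies i < j and arr[i] > arr[j].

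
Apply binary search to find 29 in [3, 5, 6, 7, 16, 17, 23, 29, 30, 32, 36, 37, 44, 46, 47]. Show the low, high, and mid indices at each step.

Binary search for 29 in [3, 5, 6, 7, 16, 17, 23, 29, 30, 32, 36, 37, 44, 46, 47]:

lo=0, hi=14, mid=7, arr[mid]=29 -> Found target at index 7!

Binary search finds 29 at index 7 after 1 comparisons. The search repeatedly halves the search space by comparing with the middle element.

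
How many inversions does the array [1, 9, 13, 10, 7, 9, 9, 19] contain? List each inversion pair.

Finding inversions in [1, 9, 13, 10, 7, 9, 9, 19]:

(1, 4): arr[1]=9 > arr[4]=7
(2, 3): arr[2]=13 > arr[3]=10
(2, 4): arr[2]=13 > arr[4]=7
(2, 5): arr[2]=13 > arr[5]=9
(2, 6): arr[2]=13 > arr[6]=9
(3, 4): arr[3]=10 > arr[4]=7
(3, 5): arr[3]=10 > arr[5]=9
(3, 6): arr[3]=10 > arr[6]=9

Total inversions: 8

The array has 8 inversion(s): (1,4), (2,3), (2,4), (2,5), (2,6), (3,4), (3,5), (3,6). Each pair (i,j) satisfies i < j and arr[i] > arr[j].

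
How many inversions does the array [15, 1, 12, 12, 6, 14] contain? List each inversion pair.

Finding inversions in [15, 1, 12, 12, 6, 14]:

(0, 1): arr[0]=15 > arr[1]=1
(0, 2): arr[0]=15 > arr[2]=12
(0, 3): arr[0]=15 > arr[3]=12
(0, 4): arr[0]=15 > arr[4]=6
(0, 5): arr[0]=15 > arr[5]=14
(2, 4): arr[2]=12 > arr[4]=6
(3, 4): arr[3]=12 > arr[4]=6

Total inversions: 7

The array has 7 inversion(s): (0,1), (0,2), (0,3), (0,4), (0,5), (2,4), (3,4). Each pair (i,j) satisfies i < j and arr[i] > arr[j].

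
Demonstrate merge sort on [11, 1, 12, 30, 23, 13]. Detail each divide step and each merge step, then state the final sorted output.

Merge sort trace:

Split: [11, 1, 12, 30, 23, 13] -> [11, 1, 12] and [30, 23, 13]
  Split: [11, 1, 12] -> [11] and [1, 12]
    Split: [1, 12] -> [1] and [12]
    Merge: [1] + [12] -> [1, 12]
  Merge: [11] + [1, 12] -> [1, 11, 12]
  Split: [30, 23, 13] -> [30] and [23, 13]
    Split: [23, 13] -> [23] and [13]
    Merge: [23] + [13] -> [13, 23]
  Merge: [30] + [13, 23] -> [13, 23, 30]
Merge: [1, 11, 12] + [13, 23, 30] -> [1, 11, 12, 13, 23, 30]

Final sorted array: [1, 11, 12, 13, 23, 30]

The merge sort proceeds by recursively splitting the array and merging sorted halves.
After all merges, the sorted array is [1, 11, 12, 13, 23, 30].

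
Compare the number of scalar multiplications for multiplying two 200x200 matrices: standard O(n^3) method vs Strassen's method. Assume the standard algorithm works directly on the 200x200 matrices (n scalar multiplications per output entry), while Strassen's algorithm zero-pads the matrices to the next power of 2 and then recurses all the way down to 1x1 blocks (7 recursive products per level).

Matrix multiplication for 200x200 matrices:

Strassen's algorithm requires power-of-2 dimensions. Pad 200x200 to 256x256 (next power of 2).

Standard algorithm: 200^3 = 8000000 multiplications
Strassen's algorithm: 7^(log2(256)) = 7^8 = 5764801 multiplications
Savings: 8000000 - 5764801 = 2235199 multiplications

Standard: 8000000 multiplications (200^3). Strassen: 5764801 multiplications (7^8, after padding to 256x256). Strassen reduces 8 recursive multiplications to 7 at each level.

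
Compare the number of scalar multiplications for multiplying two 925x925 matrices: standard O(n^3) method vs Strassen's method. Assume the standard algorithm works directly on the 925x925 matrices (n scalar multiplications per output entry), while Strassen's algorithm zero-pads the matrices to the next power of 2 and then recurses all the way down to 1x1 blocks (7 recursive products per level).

Matrix multiplication for 925x925 matrices:

Strassen's algorithm requires power-of-2 dimensions. Pad 925x925 to 1024x1024 (next power of 2).

Standard algorithm: 925^3 = 791453125 multiplications
Strassen's algorithm: 7^(log2(1024)) = 7^10 = 282475249 multiplications
Savings: 791453125 - 282475249 = 508977876 multiplications

Standard: 791453125 multiplications (925^3). Strassen: 282475249 multiplications (7^10, after padding to 1024x1024). Strassen reduces 8 recursive multiplications to 7 at each level.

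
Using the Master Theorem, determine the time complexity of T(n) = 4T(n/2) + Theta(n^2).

Master Theorem for T(n) = 4T(n/2) + O(n^2):

a = 4, b = 2, c = 2
log_b(a) = log_2(4) = 2.0000

Case 2: c = 2 = log_2(4) = 2.0000
T(n) = O(n^2 log n) = O(n^2 log n)

For T(n) = 4T(n/2) + O(n^2): log_2(4) = 2.0000. This is Case 2 of the Master Theorem (c = log_b(a), equal work at all levels), giving O(n^2 log n).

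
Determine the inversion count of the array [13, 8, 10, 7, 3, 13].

Finding inversions in [13, 8, 10, 7, 3, 13]:

(0, 1): arr[0]=13 > arr[1]=8
(0, 2): arr[0]=13 > arr[2]=10
(0, 3): arr[0]=13 > arr[3]=7
(0, 4): arr[0]=13 > arr[4]=3
(1, 3): arr[1]=8 > arr[3]=7
(1, 4): arr[1]=8 > arr[4]=3
(2, 3): arr[2]=10 > arr[3]=7
(2, 4): arr[2]=10 > arr[4]=3
(3, 4): arr[3]=7 > arr[4]=3

Total inversions: 9

The array has 9 inversion(s): (0,1), (0,2), (0,3), (0,4), (1,3), (1,4), (2,3), (2,4), (3,4). Each pair (i,j) satisfies i < j and arr[i] > arr[j].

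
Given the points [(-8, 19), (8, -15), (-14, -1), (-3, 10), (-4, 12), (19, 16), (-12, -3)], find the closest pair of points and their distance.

Computing all pairwise distances among 7 points:

d((-8, 19), (8, -15)) = 37.5766
d((-8, 19), (-14, -1)) = 20.8806
d((-8, 19), (-3, 10)) = 10.2956
d((-8, 19), (-4, 12)) = 8.0623
d((-8, 19), (19, 16)) = 27.1662
d((-8, 19), (-12, -3)) = 22.3607
d((8, -15), (-14, -1)) = 26.0768
d((8, -15), (-3, 10)) = 27.313
d((8, -15), (-4, 12)) = 29.5466
d((8, -15), (19, 16)) = 32.8938
d((8, -15), (-12, -3)) = 23.3238
d((-14, -1), (-3, 10)) = 15.5563
d((-14, -1), (-4, 12)) = 16.4012
d((-14, -1), (19, 16)) = 37.1214
d((-14, -1), (-12, -3)) = 2.8284
d((-3, 10), (-4, 12)) = 2.2361 <-- minimum
d((-3, 10), (19, 16)) = 22.8035
d((-3, 10), (-12, -3)) = 15.8114
d((-4, 12), (19, 16)) = 23.3452
d((-4, 12), (-12, -3)) = 17.0
d((19, 16), (-12, -3)) = 36.3593

Closest pair: (-3, 10) and (-4, 12) with distance 2.2361

The closest pair is (-3, 10) and (-4, 12) with Euclidean distance 2.2361. For 7 points, brute-force pairwise comparison is shown above. For large n, the divide-and-conquer algorithm (sort by x, recurse on halves, check the dividing strip) achieves O(n log n).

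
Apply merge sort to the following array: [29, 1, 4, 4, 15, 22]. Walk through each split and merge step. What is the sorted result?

Merge sort trace:

Split: [29, 1, 4, 4, 15, 22] -> [29, 1, 4] and [4, 15, 22]
  Split: [29, 1, 4] -> [29] and [1, 4]
    Split: [1, 4] -> [1] and [4]
    Merge: [1] + [4] -> [1, 4]
  Merge: [29] + [1, 4] -> [1, 4, 29]
  Split: [4, 15, 22] -> [4] and [15, 22]
    Split: [15, 22] -> [15] and [22]
    Merge: [15] + [22] -> [15, 22]
  Merge: [4] + [15, 22] -> [4, 15, 22]
Merge: [1, 4, 29] + [4, 15, 22] -> [1, 4, 4, 15, 22, 29]

Final sorted array: [1, 4, 4, 15, 22, 29]

The merge sort proceeds by recursively splitting the array and merging sorted halves.
After all merges, the sorted array is [1, 4, 4, 15, 22, 29].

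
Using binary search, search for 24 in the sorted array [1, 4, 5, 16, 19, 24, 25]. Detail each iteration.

Binary search for 24 in [1, 4, 5, 16, 19, 24, 25]:

lo=0, hi=6, mid=3, arr[mid]=16 -> 16 < 24, search right half
lo=4, hi=6, mid=5, arr[mid]=24 -> Found target at index 5!

Binary search finds 24 at index 5 after 2 comparisons. The search repeatedly halves the search space by comparing with the middle element.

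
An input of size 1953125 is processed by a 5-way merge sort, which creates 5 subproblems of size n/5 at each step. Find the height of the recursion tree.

For divide and conquer with division factor 5:

Problem sizes at each level:
Level 0: 1953125
Level 1: 390625
Level 2: 78125
Level 3: 15625
Level 4: 3125
Level 5: 625
Level 6: 125
Level 7: 25
Level 8: 5
Level 9: 1

The root is level 0 and the size-1 base case is level 9 (the tree spans levels 0 through 9, i.e. 10 levels counting the root), so the depth is the number of divisions: log_5(1953125) = 9

The recursion tree depth is log_5(1953125) = 9. At each level, the problem size is divided by 5, so it takes 9 divisions to reduce to a base case of size 1. The algorithm makes 5 recursive calls at each level.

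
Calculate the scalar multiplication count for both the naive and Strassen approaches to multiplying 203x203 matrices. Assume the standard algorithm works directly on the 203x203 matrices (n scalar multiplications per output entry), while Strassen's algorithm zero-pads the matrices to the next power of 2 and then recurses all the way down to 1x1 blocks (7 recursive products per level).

Matrix multiplication for 203x203 matrices:

Strassen's algorithm requires power-of-2 dimensions. Pad 203x203 to 256x256 (next power of 2).

Standard algorithm: 203^3 = 8365427 multiplications
Strassen's algorithm: 7^(log2(256)) = 7^8 = 5764801 multiplications
Savings: 8365427 - 5764801 = 2600626 multiplications

Standard: 8365427 multiplications (203^3). Strassen: 5764801 multiplications (7^8, after padding to 256x256). Strassen reduces 8 recursive multiplications to 7 at each level.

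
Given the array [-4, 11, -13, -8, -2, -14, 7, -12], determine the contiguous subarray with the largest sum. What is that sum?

Using Kadane's algorithm on [-4, 11, -13, -8, -2, -14, 7, -12]:

Scanning through the array:
Position 1 (value 11): max_ending_here = 11, max_so_far = 11
Position 2 (value -13): max_ending_here = -2, max_so_far = 11
Position 3 (value -8): max_ending_here = -8, max_so_far = 11
Position 4 (value -2): max_ending_here = -2, max_so_far = 11
Position 5 (value -14): max_ending_here = -14, max_so_far = 11
Position 6 (value 7): max_ending_here = 7, max_so_far = 11
Position 7 (value -12): max_ending_here = -5, max_so_far = 11

Maximum subarray: [11]
Maximum sum: 11

The maximum subarray is [11] with sum 11. This subarray runs from index 1 to index 1.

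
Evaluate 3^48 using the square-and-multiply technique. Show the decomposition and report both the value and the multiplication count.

Computing 3^48 by squaring (build up from 3^1; each line after the first costs one multiplication):

3^1 = 3
3^2 = (3^1)^2 = 3^2 = 9
3^3 = 3 * 3^2 = 3 * 9 = 27
3^6 = (3^3)^2 = 27^2 = 729
3^12 = (3^6)^2 = 729^2 = 531441
3^24 = (3^12)^2 = 531441^2 = 282429536481
3^48 = (3^24)^2 = 282429536481^2 = 79766443076872509863361

Result: 79766443076872509863361
Multiplications needed: 6 (6 lines after 3^1)

3^48 = 79766443076872509863361. Using exponentiation by squaring, this requires 6 multiplications. The key idea: if the exponent is even, square the half-power; if odd, multiply by the base once.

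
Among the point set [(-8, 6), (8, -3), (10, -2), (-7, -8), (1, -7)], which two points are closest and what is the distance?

Computing all pairwise distances among 5 points:

d((-8, 6), (8, -3)) = 18.3576
d((-8, 6), (10, -2)) = 19.6977
d((-8, 6), (-7, -8)) = 14.0357
d((-8, 6), (1, -7)) = 15.8114
d((8, -3), (10, -2)) = 2.2361 <-- minimum
d((8, -3), (-7, -8)) = 15.8114
d((8, -3), (1, -7)) = 8.0623
d((10, -2), (-7, -8)) = 18.0278
d((10, -2), (1, -7)) = 10.2956
d((-7, -8), (1, -7)) = 8.0623

Closest pair: (8, -3) and (10, -2) with distance 2.2361

The closest pair is (8, -3) and (10, -2) with Euclidean distance 2.2361. For 5 points, brute-force pairwise comparison is shown above. For large n, the divide-and-conquer algorithm (sort by x, recurse on halves, check the dividing strip) achieves O(n log n).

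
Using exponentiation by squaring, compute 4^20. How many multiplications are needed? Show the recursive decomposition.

Computing 4^20 by squaring (build up from 4^1; each line after the first costs one multiplication):

4^1 = 4
4^2 = (4^1)^2 = 4^2 = 16
4^4 = (4^2)^2 = 16^2 = 256
4^5 = 4 * 4^4 = 4 * 256 = 1024
4^10 = (4^5)^2 = 1024^2 = 1048576
4^20 = (4^10)^2 = 1048576^2 = 1099511627776

Result: 1099511627776
Multiplications needed: 5 (5 lines after 4^1)

4^20 = 1099511627776. Using exponentiation by squaring, this requires 5 multiplications. The key idea: if the exponent is even, square the half-power; if odd, multiply by the base once.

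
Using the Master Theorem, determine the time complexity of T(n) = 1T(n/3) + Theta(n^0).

Master Theorem for T(n) = 1T(n/3) + O(n^0):

a = 1, b = 3, c = 0
log_b(a) = log_3(1) = 0.0000

Case 2: c = 0 = log_3(1) = 0.0000
T(n) = O(n^0 log n) = O(log n)

For T(n) = 1T(n/3) + O(n^0): log_3(1) = 0.0000. This is Case 2 of the Master Theorem (c = log_b(a), equal work at all levels), giving O(log n).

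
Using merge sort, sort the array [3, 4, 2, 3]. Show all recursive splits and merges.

Merge sort trace:

Split: [3, 4, 2, 3] -> [3, 4] and [2, 3]
  Split: [3, 4] -> [3] and [4]
  Merge: [3] + [4] -> [3, 4]
  Split: [2, 3] -> [2] and [3]
  Merge: [2] + [3] -> [2, 3]
Merge: [3, 4] + [2, 3] -> [2, 3, 3, 4]

Final sorted array: [2, 3, 3, 4]

The merge sort proceeds by recursively splitting the array and merging sorted halves.
After all merges, the sorted array is [2, 3, 3, 4].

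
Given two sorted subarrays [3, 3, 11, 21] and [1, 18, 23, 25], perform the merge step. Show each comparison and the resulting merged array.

Merging process:

Compare 3 vs 1: take 1 from right. Merged: [1]
Compare 3 vs 18: take 3 from left. Merged: [1, 3]
Compare 3 vs 18: take 3 from left. Merged: [1, 3, 3]
Compare 11 vs 18: take 11 from left. Merged: [1, 3, 3, 11]
Compare 21 vs 18: take 18 from right. Merged: [1, 3, 3, 11, 18]
Compare 21 vs 23: take 21 from left. Merged: [1, 3, 3, 11, 18, 21]
Append remaining from right: [23, 25]. Merged: [1, 3, 3, 11, 18, 21, 23, 25]

Final merged array: [1, 3, 3, 11, 18, 21, 23, 25]
Total comparisons: 6

The merged array is [1, 3, 3, 11, 18, 21, 23, 25], requiring 6 comparisons. The merge step runs in O(n) time where n is the total number of elements.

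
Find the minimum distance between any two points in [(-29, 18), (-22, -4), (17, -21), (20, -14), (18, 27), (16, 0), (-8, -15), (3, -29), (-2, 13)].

Computing all pairwise distances among 9 points:

d((-29, 18), (-22, -4)) = 23.0868
d((-29, 18), (17, -21)) = 60.3075
d((-29, 18), (20, -14)) = 58.5235
d((-29, 18), (18, 27)) = 47.8539
d((-29, 18), (16, 0)) = 48.4665
d((-29, 18), (-8, -15)) = 39.1152
d((-29, 18), (3, -29)) = 56.8595
d((-29, 18), (-2, 13)) = 27.4591
d((-22, -4), (17, -21)) = 42.5441
d((-22, -4), (20, -14)) = 43.1741
d((-22, -4), (18, 27)) = 50.6063
d((-22, -4), (16, 0)) = 38.2099
d((-22, -4), (-8, -15)) = 17.8045
d((-22, -4), (3, -29)) = 35.3553
d((-22, -4), (-2, 13)) = 26.2488
d((17, -21), (20, -14)) = 7.6158 <-- minimum
d((17, -21), (18, 27)) = 48.0104
d((17, -21), (16, 0)) = 21.0238
d((17, -21), (-8, -15)) = 25.7099
d((17, -21), (3, -29)) = 16.1245
d((17, -21), (-2, 13)) = 38.9487
d((20, -14), (18, 27)) = 41.0488
d((20, -14), (16, 0)) = 14.5602
d((20, -14), (-8, -15)) = 28.0179
d((20, -14), (3, -29)) = 22.6716
d((20, -14), (-2, 13)) = 34.8281
d((18, 27), (16, 0)) = 27.074
d((18, 27), (-8, -15)) = 49.3964
d((18, 27), (3, -29)) = 57.9741
d((18, 27), (-2, 13)) = 24.4131
d((16, 0), (-8, -15)) = 28.3019
d((16, 0), (3, -29)) = 31.7805
d((16, 0), (-2, 13)) = 22.2036
d((-8, -15), (3, -29)) = 17.8045
d((-8, -15), (-2, 13)) = 28.6356
d((3, -29), (-2, 13)) = 42.2966

Closest pair: (17, -21) and (20, -14) with distance 7.6158

The closest pair is (17, -21) and (20, -14) with Euclidean distance 7.6158. For 9 points, brute-force pairwise comparison is shown above. For large n, the divide-and-conquer algorithm (sort by x, recurse on halves, check the dividing strip) achieves O(n log n).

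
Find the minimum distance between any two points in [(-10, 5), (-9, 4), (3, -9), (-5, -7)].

Computing all pairwise distances among 4 points:

d((-10, 5), (-9, 4)) = 1.4142 <-- minimum
d((-10, 5), (3, -9)) = 19.105
d((-10, 5), (-5, -7)) = 13.0
d((-9, 4), (3, -9)) = 17.6918
d((-9, 4), (-5, -7)) = 11.7047
d((3, -9), (-5, -7)) = 8.2462

Closest pair: (-10, 5) and (-9, 4) with distance 1.4142

The closest pair is (-10, 5) and (-9, 4) with Euclidean distance 1.4142. For 4 points, brute-force pairwise comparison is shown above. For large n, the divide-and-conquer algorithm (sort by x, recurse on halves, check the dividing strip) achieves O(n log n).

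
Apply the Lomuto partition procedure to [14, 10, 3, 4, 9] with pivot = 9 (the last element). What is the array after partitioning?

Lomuto partition with pivot = 9:

Initial array: [14, 10, 3, 4, 9]

arr[0]=14 > 9: no swap
arr[1]=10 > 9: no swap
arr[2]=3 <= 9: swap with position 0, array becomes [3, 10, 14, 4, 9]
arr[3]=4 <= 9: swap with position 1, array becomes [3, 4, 14, 10, 9]

Place pivot at position 2: [3, 4, 9, 10, 14]
Pivot position: 2

After partitioning with pivot 9, the array becomes [3, 4, 9, 10, 14]. The pivot is placed at index 2. All elements to the left of the pivot are <= 9, and all elements to the right are > 9.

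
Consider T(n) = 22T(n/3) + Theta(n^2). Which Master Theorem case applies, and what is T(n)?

Master Theorem for T(n) = 22T(n/3) + O(n^2):

a = 22, b = 3, c = 2
log_b(a) = log_3(22) = 2.8136

Case 1: c = 2 < log_3(22) = 2.8136
T(n) = O(n^(log_3 22))

For T(n) = 22T(n/3) + O(n^2): log_3(22) = 2.8136. This is Case 1 of the Master Theorem (c < log_b(a), work dominated by leaves), giving O(n^(log_3 22)).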